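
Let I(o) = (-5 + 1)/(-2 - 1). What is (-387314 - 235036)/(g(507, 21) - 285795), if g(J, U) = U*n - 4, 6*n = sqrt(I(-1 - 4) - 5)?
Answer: 2134404091800/980172821351 + 8712900*I*sqrt(33)/980172821351 ≈ 2.1776 + 5.1064e-5*I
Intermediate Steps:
I(o) = 4/3 (I(o) = -4/(-3) = -4*(-1/3) = 4/3)
n = I*sqrt(33)/18 (n = sqrt(4/3 - 5)/6 = sqrt(-11/3)/6 = (I*sqrt(33)/3)/6 = I*sqrt(33)/18 ≈ 0.31914*I)
g(J, U) = -4 + I*U*sqrt(33)/18 (g(J, U) = U*(I*sqrt(33)/18) - 4 = I*U*sqrt(33)/18 - 4 = -4 + I*U*sqrt(33)/18)
(-387314 - 235036)/(g(507, 21) - 285795) = (-387314 - 235036)/((-4 + (1/18)*I*21*sqrt(33)) - 285795) = -622350/((-4 + 7*I*sqrt(33)/6) - 285795) = -622350/(-285799 + 7*I*sqrt(33)/6)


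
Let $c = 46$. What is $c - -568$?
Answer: $614$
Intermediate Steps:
$c - -568 = 46 - -568 = 46 + 568 = 614$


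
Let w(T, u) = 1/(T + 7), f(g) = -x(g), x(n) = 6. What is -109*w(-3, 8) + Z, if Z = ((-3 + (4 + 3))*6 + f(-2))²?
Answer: 1187/4 ≈ 296.75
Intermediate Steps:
f(g) = -6 (f(g) = -1*6 = -6)
w(T, u) = 1/(7 + T)
Z = 324 (Z = ((-3 + (4 + 3))*6 - 6)² = ((-3 + 7)*6 - 6)² = (4*6 - 6)² = (24 - 6)² = 18² = 324)
-109*w(-3, 8) + Z = -109/(7 - 3) + 324 = -109/4 + 324 = 1187/4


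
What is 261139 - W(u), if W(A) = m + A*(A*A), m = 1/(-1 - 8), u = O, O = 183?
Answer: -52806131/9 ≈ -5.8673e+6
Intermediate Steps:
u = 183
m = -1/9 (m = 1/(-9) = -1/9 ≈ -0.11111)
W(A) = -1/9 + A**3 (W(A) = -1/9 + A*(A*A) = -1/9 + A*A**2 = -1/9 + A**3)
261139 - W(u) = 261139 - (-1/9 + 183**3) = 261139 - (-1/9 + 6128487) = 261139 - 1*55156382/9 = 261139 - 55156382/9 = -52806131/9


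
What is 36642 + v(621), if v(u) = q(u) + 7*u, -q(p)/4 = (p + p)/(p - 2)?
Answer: 25367223/619 ≈ 40981.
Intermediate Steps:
q(p) = -8*p/(-2 + p) (q(p) = -4*(p + p)/(p - 2) = -4*2*p/(-2 + p) = -8*p/(-2 + p))
v(u) = 7*u - 8*u/(-2 + u) (v(u) = -8*u/(-2 + u) + 7*u = 7*u - 8*u/(-2 + u))
36642 + v(621) = 36642 + 621*(-22 + 7*621)/(-2 + 621) = 36642 + 621*(-22 + 4347)/619 = 36642 + 621*(1/619)*4325 = 36642 + 2685825/619 = 25367223/619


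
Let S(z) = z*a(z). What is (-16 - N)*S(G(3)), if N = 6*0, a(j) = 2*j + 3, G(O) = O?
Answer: -432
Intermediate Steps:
a(j) = 3 + 2*j
N = 0
S(z) = z*(3 + 2*z)
(-16 - N)*S(G(3)) = (-16 - 1*0)*(3*(3 + 2*3)) = (-16 + 0)*(3*(3 + 6)) = -48*9 = -16*27 = -432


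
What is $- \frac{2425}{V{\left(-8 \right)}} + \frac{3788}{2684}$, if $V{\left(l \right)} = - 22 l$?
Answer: $- \frac{132773}{10736} \approx -12.367$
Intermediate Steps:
$- \frac{2425}{V{\left(-8 \right)}} + \frac{3788}{2684} = - \frac{2425}{\left(-22\right) \left(-8\right)} + \frac{3788}{2684} = - \frac{2425}{176} + 3788 \cdot \frac{1}{2684} = \left(-2425\right) \frac{1}{176} + \frac{947}{671} = - \frac{2425}{176} + \frac{947}{671} = - \frac{132773}{10736}$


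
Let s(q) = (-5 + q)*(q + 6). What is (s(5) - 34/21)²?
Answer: 1156/441 ≈ 2.6213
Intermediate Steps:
s(q) = (-5 + q)*(6 + q)
(s(5) - 34/21)² = ((-30 + 5 + 5²) - 34/21)² = ((-30 + 5 + 25) - 34*1/21)² = (0 - 34/21)² = (-34/21)² = 1156/441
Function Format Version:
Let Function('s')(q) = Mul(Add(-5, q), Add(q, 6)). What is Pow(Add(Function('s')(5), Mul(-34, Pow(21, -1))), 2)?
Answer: Rational(1156, 441) ≈ 2.6213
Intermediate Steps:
Function('s')(q) = Mul(Add(-5, q), Add(6, q))
Pow(Add(Function('s')(5), Mul(-34, Pow(21, -1))), 2) = Pow(Add(Add(-30, 5, Pow(5, 2)), Mul(-34, Pow(21, -1))), 2) = Pow(Add(Add(-30, 5, 25), Mul(-34, Rational(1, 21))), 2) = Pow(Add(0, Rational(-34, 21)), 2) = Pow(Rational(-34, 21), 2) = Rational(1156, 441)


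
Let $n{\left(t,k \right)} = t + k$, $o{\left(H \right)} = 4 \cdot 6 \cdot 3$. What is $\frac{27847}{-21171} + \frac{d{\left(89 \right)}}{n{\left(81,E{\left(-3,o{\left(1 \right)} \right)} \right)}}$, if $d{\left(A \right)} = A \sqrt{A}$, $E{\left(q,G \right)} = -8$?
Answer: $- \frac{27847}{21171} + \frac{89 \sqrt{89}}{73} \approx 10.186$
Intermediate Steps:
$o{\left(H \right)} = 72$ ($o{\left(H \right)} = 24 \cdot 3 = 72$)
$n{\left(t,k \right)} = k + t$
$d{\left(A \right)} = A^{\frac{3}{2}}$
$\frac{27847}{-21171} + \frac{d{\left(89 \right)}}{n{\left(81,E{\left(-3,o{\left(1 \right)} \right)} \right)}} = \frac{27847}{-21171} + \frac{89^{\frac{3}{2}}}{-8 + 81} = 27847 \left(- \frac{1}{21171}\right) + \frac{89 \sqrt{89}}{73} = - \frac{27847}{21171} + 89 \sqrt{89} \cdot \frac{1}{73} = - \frac{27847}{21171} + \frac{89 \sqrt{89}}{73}$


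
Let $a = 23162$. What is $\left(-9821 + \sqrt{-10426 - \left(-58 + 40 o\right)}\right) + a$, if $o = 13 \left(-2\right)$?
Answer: $13341 + 4 i \sqrt{583} \approx 13341.0 + 96.582 i$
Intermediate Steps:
$o = -26$
$\left(-9821 + \sqrt{-10426 - \left(-58 + 40 o\right)}\right) + a = \left(-9821 + \sqrt{-10426 + \left(\left(-40\right) \left(-26\right) + 58\right)}\right) + 23162 = \left(-9821 + \sqrt{-10426 + \left(1040 + 58\right)}\right) + 23162 = \left(-9821 + \sqrt{-10426 + 1098}\right) + 23162 = \left(-9821 + \sqrt{-9328}\right) + 23162 = \left(-9821 + 4 i \sqrt{583}\right) + 23162 = 13341 + 4 i \sqrt{583}$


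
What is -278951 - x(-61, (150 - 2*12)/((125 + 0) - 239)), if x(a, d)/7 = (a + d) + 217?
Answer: -5320670/19 ≈ -2.8004e+5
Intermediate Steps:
x(a, d) = 1519 + 7*a + 7*d (x(a, d) = 7*((a + d) + 217) = 7*(217 + a + d) = 1519 + 7*a + 7*d)
-278951 - x(-61, (150 - 2*12)/((125 + 0) - 239)) = -278951 - (1519 + 7*(-61) + 7*((150 - 2*12)/((125 + 0) - 239))) = -278951 - (1519 - 427 + 7*((150 - 24)/(125 - 239))) = -278951 - (1519 - 427 + 7*(126/(-114))) = -278951 - (1519 - 427 + 7*(126*(-1/114))) = -278951 - (1519 - 427 + 7*(-21/19)) = -278951 - (1519 - 427 - 147/19) = -278951 - 1*20601/19 = -278951 - 20601/19 = -5320670/19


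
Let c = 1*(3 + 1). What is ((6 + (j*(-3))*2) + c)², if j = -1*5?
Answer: 1600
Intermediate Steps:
j = -5
c = 4 (c = 1*4 = 4)
((6 + (j*(-3))*2) + c)² = ((6 - 5*(-3)*2) + 4)² = ((6 + 15*2) + 4)² = ((6 + 30) + 4)² = (36 + 4)² = 40² = 1600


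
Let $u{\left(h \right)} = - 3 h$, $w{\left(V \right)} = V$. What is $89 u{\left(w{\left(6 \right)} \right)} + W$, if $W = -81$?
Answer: $-1683$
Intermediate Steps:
$89 u{\left(w{\left(6 \right)} \right)} + W = 89 \left(\left(-3\right) 6\right) - 81 = 89 \left(-18\right) - 81 = -1602 - 81 = -1683$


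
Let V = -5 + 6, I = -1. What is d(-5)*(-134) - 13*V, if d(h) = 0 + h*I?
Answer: -683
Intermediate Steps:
d(h) = -h (d(h) = 0 + h*(-1) = 0 - h = -h)
V = 1
d(-5)*(-134) - 13*V = -1*(-5)*(-134) - 13*1 = 5*(-134) - 13 = -670 - 13 = -683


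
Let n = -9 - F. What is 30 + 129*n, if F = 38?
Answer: -6033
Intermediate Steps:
n = -47 (n = -9 - 1*38 = -9 - 38 = -47)
30 + 129*n = 30 + 129*(-47) = 30 - 6063 = -6033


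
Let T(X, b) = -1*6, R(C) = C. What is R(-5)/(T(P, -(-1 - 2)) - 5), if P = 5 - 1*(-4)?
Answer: 5/11 ≈ 0.45455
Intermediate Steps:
P = 9 (P = 5 + 4 = 9)
T(X, b) = -6
R(-5)/(T(P, -(-1 - 2)) - 5) = -5/(-6 - 5) = -5/(-11) = -5*(-1/11) = 5/11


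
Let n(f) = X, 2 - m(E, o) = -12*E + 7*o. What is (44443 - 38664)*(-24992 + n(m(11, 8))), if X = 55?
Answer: -144110923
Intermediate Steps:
m(E, o) = 2 - 7*o + 12*E (m(E, o) = 2 - (-12*E + 7*o) = 2 + (-7*o + 12*E) = 2 - 7*o + 12*E)
n(f) = 55
(44443 - 38664)*(-24992 + n(m(11, 8))) = (44443 - 38664)*(-24992 + 55) = 5779*(-24937) = -144110923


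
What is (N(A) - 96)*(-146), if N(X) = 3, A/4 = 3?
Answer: 13578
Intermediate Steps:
A = 12 (A = 4*3 = 12)
(N(A) - 96)*(-146) = (3 - 96)*(-146) = -93*(-146) = 13578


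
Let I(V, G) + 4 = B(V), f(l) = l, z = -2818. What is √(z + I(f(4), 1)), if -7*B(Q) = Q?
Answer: I*√138306/7 ≈ 53.128*I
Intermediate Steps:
B(Q) = -Q/7
I(V, G) = -4 - V/7
√(z + I(f(4), 1)) = √(-2818 + (-4 - ⅐*4)) = √(-2818 + (-4 - 4/7)) = √(-2818 - 32/7) = √(-19758/7) = I*√138306/7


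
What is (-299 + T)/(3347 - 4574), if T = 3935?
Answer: -1212/409 ≈ -2.9633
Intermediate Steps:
(-299 + T)/(3347 - 4574) = (-299 + 3935)/(3347 - 4574) = 3636/(-1227) = 3636*(-1/1227) = -1212/409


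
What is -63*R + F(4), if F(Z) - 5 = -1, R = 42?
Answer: -2642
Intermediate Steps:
F(Z) = 4 (F(Z) = 5 - 1 = 4)
-63*R + F(4) = -63*42 + 4 = -2646 + 4 = -2642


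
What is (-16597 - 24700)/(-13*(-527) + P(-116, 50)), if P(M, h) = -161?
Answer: -41297/6690 ≈ -6.1729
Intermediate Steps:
(-16597 - 24700)/(-13*(-527) + P(-116, 50)) = (-16597 - 24700)/(-13*(-527) - 161) = -41297/(6851 - 161) = -41297/6690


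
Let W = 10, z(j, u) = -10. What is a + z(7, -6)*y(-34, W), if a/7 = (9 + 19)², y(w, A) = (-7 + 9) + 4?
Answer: 5428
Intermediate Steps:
y(w, A) = 6 (y(w, A) = 2 + 4 = 6)
a = 5488 (a = 7*(9 + 19)² = 7*28² = 7*784 = 5488)
a + z(7, -6)*y(-34, W) = 5488 - 10*6 = 5488 - 60 = 5428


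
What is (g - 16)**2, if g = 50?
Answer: 1156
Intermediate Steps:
(g - 16)**2 = (50 - 16)**2 = 34**2 = 1156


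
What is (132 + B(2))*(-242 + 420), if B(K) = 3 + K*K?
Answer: 24742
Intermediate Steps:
B(K) = 3 + K²
(132 + B(2))*(-242 + 420) = (132 + (3 + 2²))*(-242 + 420) = (132 + (3 + 4))*178 = (132 + 7)*178 = 139*178 = 24742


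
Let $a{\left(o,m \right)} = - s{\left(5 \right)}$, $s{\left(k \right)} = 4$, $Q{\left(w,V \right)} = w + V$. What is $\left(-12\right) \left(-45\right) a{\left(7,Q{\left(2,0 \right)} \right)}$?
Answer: $-2160$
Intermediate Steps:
$Q{\left(w,V \right)} = V + w$
$a{\left(o,m \right)} = -4$ ($a{\left(o,m \right)} = \left(-1\right) 4 = -4$)
$\left(-12\right) \left(-45\right) a{\left(7,Q{\left(2,0 \right)} \right)} = \left(-12\right) \left(-45\right) \left(-4\right) = 540 \left(-4\right) = -2160$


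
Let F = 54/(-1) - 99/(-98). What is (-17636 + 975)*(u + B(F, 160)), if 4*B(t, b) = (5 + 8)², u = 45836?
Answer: -3057510093/4 ≈ -7.6438e+8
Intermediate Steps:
F = -5193/98 (F = 54*(-1) - 99*(-1/98) = -54 + 99/98 = -5193/98 ≈ -52.990)
B(t, b) = 169/4 (B(t, b) = (5 + 8)²/4 = (¼)*13² = (¼)*169 = 169/4)
(-17636 + 975)*(u + B(F, 160)) = (-17636 + 975)*(45836 + 169/4) = -16661*183513/4 = -3057510093/4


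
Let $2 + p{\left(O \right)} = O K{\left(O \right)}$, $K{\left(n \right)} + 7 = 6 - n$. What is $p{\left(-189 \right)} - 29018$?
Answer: $-64552$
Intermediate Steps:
$K{\left(n \right)} = -1 - n$ ($K{\left(n \right)} = -7 - \left(-6 + n\right) = -1 - n$)
$p{\left(O \right)} = -2 + O \left(-1 - O\right)$
$p{\left(-189 \right)} - 29018 = \left(-2 - - 189 \left(1 - 189\right)\right) - 29018 = \left(-2 - \left(-189\right) \left(-188\right)\right) - 29018 = \left(-2 - 35532\right) - 29018 = -35534 - 29018 = -64552$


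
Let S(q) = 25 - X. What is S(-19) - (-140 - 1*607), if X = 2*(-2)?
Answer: 776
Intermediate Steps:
X = -4
S(q) = 29 (S(q) = 25 - 1*(-4) = 25 + 4 = 29)
S(-19) - (-140 - 1*607) = 29 - (-140 - 1*607) = 29 - (-140 - 607) = 29 - 1*(-747) = 29 + 747 = 776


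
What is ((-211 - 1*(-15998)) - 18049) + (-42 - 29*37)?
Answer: -3377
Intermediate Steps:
((-211 - 1*(-15998)) - 18049) + (-42 - 29*37) = ((-211 + 15998) - 18049) + (-42 - 1073) = (15787 - 18049) - 1115 = -2262 - 1115 = -3377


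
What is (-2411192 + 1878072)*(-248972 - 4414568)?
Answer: 2486226444800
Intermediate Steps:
(-2411192 + 1878072)*(-248972 - 4414568) = -533120*(-4663540) = 2486226444800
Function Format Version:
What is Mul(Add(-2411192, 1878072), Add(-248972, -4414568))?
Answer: 2486226444800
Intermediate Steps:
Mul(Add(-2411192, 1878072), Add(-248972, -4414568)) = Mul(-533120, -4663540) = 2486226444800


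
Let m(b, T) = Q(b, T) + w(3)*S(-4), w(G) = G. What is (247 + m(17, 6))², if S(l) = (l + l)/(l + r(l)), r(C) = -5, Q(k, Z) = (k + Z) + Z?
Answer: 698896/9 ≈ 77655.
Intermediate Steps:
Q(k, Z) = k + 2*Z (Q(k, Z) = (Z + k) + Z = k + 2*Z)
S(l) = 2*l/(-5 + l) (S(l) = (l + l)/(l - 5) = (2*l)/(-5 + l) = 2*l/(-5 + l))
m(b, T) = 8/3 + b + 2*T (m(b, T) = (b + 2*T) + 3*(2*(-4)/(-5 - 4)) = (b + 2*T) + 3*(2*(-4)/(-9)) = (b + 2*T) + 3*(2*(-4)*(-⅑)) = (b + 2*T) + 3*(8/9) = (b + 2*T) + 8/3 = 8/3 + b + 2*T)
(247 + m(17, 6))² = (247 + (8/3 + 17 + 2*6))² = (247 + (8/3 + 17 + 12))² = (247 + 95/3)² = (836/3)² = 698896/9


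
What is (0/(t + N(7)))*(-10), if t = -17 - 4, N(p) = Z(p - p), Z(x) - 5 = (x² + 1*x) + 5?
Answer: 0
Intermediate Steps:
Z(x) = 10 + x + x² (Z(x) = 5 + ((x² + 1*x) + 5) = 5 + ((x² + x) + 5) = 5 + ((x + x²) + 5) = 5 + (5 + x + x²) = 10 + x + x²)
N(p) = 10 (N(p) = 10 + (p - p) + (p - p)² = 10 + 0 + 0² = 10 + 0 + 0 = 10)
t = -21
(0/(t + N(7)))*(-10) = (0/(-21 + 10))*(-10) = (0/(-11))*(-10) = (0*(-1/11))*(-10) = 0*(-10) = 0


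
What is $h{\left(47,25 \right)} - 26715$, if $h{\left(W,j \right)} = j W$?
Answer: $-25540$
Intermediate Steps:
$h{\left(W,j \right)} = W j$
$h{\left(47,25 \right)} - 26715 = 47 \cdot 25 - 26715 = 1175 - 26715 = -25540$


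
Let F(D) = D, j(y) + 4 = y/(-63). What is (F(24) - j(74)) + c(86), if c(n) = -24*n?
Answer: -128194/63 ≈ -2034.8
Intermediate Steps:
j(y) = -4 - y/63 (j(y) = -4 + y/(-63) = -4 + y*(-1/63) = -4 - y/63)
(F(24) - j(74)) + c(86) = (24 - (-4 - 1/63*74)) - 24*86 = (24 - (-4 - 74/63)) - 2064 = (24 - 1*(-326/63)) - 2064 = (24 + 326/63) - 2064 = 1838/63 - 2064 = -128194/63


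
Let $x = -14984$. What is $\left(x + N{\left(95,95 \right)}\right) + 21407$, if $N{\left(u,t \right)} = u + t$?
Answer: $6613$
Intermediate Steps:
$N{\left(u,t \right)} = t + u$
$\left(x + N{\left(95,95 \right)}\right) + 21407 = \left(-14984 + \left(95 + 95\right)\right) + 21407 = \left(-14984 + 190\right) + 21407 = -14794 + 21407 = 6613$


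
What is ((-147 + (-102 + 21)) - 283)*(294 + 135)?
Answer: -219219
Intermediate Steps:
((-147 + (-102 + 21)) - 283)*(294 + 135) = ((-147 - 81) - 283)*429 = (-228 - 283)*429 = -511*429 = -219219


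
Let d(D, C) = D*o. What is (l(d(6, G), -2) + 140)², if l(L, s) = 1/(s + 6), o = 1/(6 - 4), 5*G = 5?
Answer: 314721/16 ≈ 19670.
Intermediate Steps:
G = 1 (G = (⅕)*5 = 1)
o = ½ (o = 1/2 = ½ ≈ 0.50000)
d(D, C) = D/2 (d(D, C) = D*(½) = D/2)
l(L, s) = 1/(6 + s)
(l(d(6, G), -2) + 140)² = (1/(6 - 2) + 140)² = (1/4 + 140)² = (¼ + 140)² = (561/4)² = 314721/16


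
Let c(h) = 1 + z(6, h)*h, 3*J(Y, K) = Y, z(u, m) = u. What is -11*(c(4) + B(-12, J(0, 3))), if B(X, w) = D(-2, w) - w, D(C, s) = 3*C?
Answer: -209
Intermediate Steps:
J(Y, K) = Y/3
B(X, w) = -6 - w (B(X, w) = 3*(-2) - w = -6 - w)
c(h) = 1 + 6*h
-11*(c(4) + B(-12, J(0, 3))) = -11*((1 + 6*4) + (-6 - 0/3)) = -11*((1 + 24) + (-6 - 1*0)) = -11*(25 + (-6 + 0)) = -11*(25 - 6) = -11*19 = -209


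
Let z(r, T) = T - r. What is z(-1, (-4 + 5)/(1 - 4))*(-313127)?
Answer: -626254/3 ≈ -2.0875e+5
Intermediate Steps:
z(-1, (-4 + 5)/(1 - 4))*(-313127) = ((-4 + 5)/(1 - 4) - 1*(-1))*(-313127) = (1/(-3) + 1)*(-313127) = (1*(-⅓) + 1)*(-313127) = (-⅓ + 1)*(-313127) = (⅔)*(-313127) = -626254/3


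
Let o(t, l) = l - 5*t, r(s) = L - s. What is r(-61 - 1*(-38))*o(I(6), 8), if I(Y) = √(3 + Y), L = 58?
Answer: -567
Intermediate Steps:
r(s) = 58 - s
r(-61 - 1*(-38))*o(I(6), 8) = (58 - (-61 - 1*(-38)))*(8 - 5*√(3 + 6)) = (58 - (-61 + 38))*(8 - 5*√9) = (58 - 1*(-23))*(8 - 5*3) = (58 + 23)*(8 - 15) = 81*(-7) = -567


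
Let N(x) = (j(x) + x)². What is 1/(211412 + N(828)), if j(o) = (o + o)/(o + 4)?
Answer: 10816/9737601953 ≈ 1.1107e-6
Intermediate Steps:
j(o) = 2*o/(4 + o) (j(o) = (2*o)/(4 + o) = 2*o/(4 + o))
N(x) = (x + 2*x/(4 + x))² (N(x) = (2*x/(4 + x) + x)² = (x + 2*x/(4 + x))²)
1/(211412 + N(828)) = 1/(211412 + 828²*(6 + 828)²/(4 + 828)²) = 1/(211412 + 685584*834²/832²) = 1/(211412 + 685584*(1/692224)*695556) = 1/(211412 + 7450969761/10816) = 1/(9737601953/10816) = 10816/9737601953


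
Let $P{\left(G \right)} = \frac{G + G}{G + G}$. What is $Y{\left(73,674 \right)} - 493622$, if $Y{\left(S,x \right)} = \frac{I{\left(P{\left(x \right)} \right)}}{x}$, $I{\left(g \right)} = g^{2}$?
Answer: $- \frac{332701227}{674} \approx -4.9362 \cdot 10^{5}$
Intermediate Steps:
$P{\left(G \right)} = 1$ ($P{\left(G \right)} = \frac{2 G}{2 G} = 2 G \frac{1}{2 G} = 1$)
$Y{\left(S,x \right)} = \frac{1}{x}$ ($Y{\left(S,x \right)} = \frac{1^{2}}{x} = 1 \frac{1}{x} = \frac{1}{x}$)
$Y{\left(73,674 \right)} - 493622 = \frac{1}{674} - 493622 = - \frac{332701227}{674}$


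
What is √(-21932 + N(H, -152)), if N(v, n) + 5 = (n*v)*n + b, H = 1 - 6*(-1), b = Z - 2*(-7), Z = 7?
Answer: 2*√34953 ≈ 373.91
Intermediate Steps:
b = 21 (b = 7 - 2*(-7) = 7 + 14 = 21)
H = 7 (H = 1 + 6 = 7)
N(v, n) = 16 + v*n² (N(v, n) = -5 + ((n*v)*n + 21) = -5 + (v*n² + 21) = -5 + (21 + v*n²) = 16 + v*n²)
√(-21932 + N(H, -152)) = √(-21932 + (16 + 7*(-152)²)) = √(-21932 + (16 + 7*23104)) = √(-21932 + (16 + 161728)) = √(-21932 + 161744) = √139812 = 2*√34953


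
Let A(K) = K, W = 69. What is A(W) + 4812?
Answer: 4881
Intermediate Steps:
A(W) + 4812 = 69 + 4812 = 4881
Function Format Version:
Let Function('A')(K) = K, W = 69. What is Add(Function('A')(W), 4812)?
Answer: 4881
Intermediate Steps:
Add(Function('A')(W), 4812) = Add(69, 4812) = 4881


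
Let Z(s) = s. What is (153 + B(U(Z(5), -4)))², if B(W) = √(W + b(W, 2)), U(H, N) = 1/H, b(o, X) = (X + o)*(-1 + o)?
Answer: (765 + I*√39)²/25 ≈ 23407.0 + 382.19*I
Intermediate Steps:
b(o, X) = (-1 + o)*(X + o)
B(W) = √(-2 + W² + 2*W) (B(W) = √(W + (W² - 1*2 - W + 2*W)) = √(W + (W² - 2 - W + 2*W)) = √(W + (-2 + W + W²)) = √(-2 + W² + 2*W))
(153 + B(U(Z(5), -4)))² = (153 + √(-2 + (1/5)² + 2/5))² = (153 + √(-2 + (⅕)² + 2*(⅕)))² = (153 + √(-2 + 1/25 + ⅖))² = (153 + √(-39/25))² = (153 + I*√39/5)²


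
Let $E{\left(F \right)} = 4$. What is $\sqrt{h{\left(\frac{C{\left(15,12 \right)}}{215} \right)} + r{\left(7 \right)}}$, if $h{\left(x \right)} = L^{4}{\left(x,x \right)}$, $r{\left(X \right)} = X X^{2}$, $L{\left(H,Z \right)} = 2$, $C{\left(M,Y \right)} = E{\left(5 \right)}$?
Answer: $\sqrt{359} \approx 18.947$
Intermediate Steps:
$C{\left(M,Y \right)} = 4$
$r{\left(X \right)} = X^{3}$
$h{\left(x \right)} = 16$ ($h{\left(x \right)} = 2^{4} = 16$)
$\sqrt{h{\left(\frac{C{\left(15,12 \right)}}{215} \right)} + r{\left(7 \right)}} = \sqrt{16 + 7^{3}} = \sqrt{16 + 343} = \sqrt{359}$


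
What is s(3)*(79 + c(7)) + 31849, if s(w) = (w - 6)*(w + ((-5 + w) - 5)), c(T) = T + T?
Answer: 32965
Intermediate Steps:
c(T) = 2*T
s(w) = (-10 + 2*w)*(-6 + w) (s(w) = (-6 + w)*(w + (-10 + w)) = (-6 + w)*(-10 + 2*w) = (-10 + 2*w)*(-6 + w))
s(3)*(79 + c(7)) + 31849 = (60 - 22*3 + 2*3**2)*(79 + 2*7) + 31849 = (60 - 66 + 2*9)*(79 + 14) + 31849 = (60 - 66 + 18)*93 + 31849 = 12*93 + 31849 = 1116 + 31849 = 32965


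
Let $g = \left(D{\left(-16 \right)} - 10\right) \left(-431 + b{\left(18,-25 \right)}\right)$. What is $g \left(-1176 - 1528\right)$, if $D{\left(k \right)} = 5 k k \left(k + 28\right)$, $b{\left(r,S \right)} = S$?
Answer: $18926918400$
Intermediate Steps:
$D{\left(k \right)} = 5 k^{2} \left(28 + k\right)$
$g = -6999600$ ($g = \left(5 \left(-16\right)^{2} \left(28 - 16\right) - 10\right) \left(-431 - 25\right) = \left(5 \cdot 256 \cdot 12 - 10\right) \left(-456\right) = \left(15360 - 10\right) \left(-456\right) = 15350 \left(-456\right) = -6999600$)
$g \left(-1176 - 1528\right) = - 6999600 \left(-1176 - 1528\right) = \left(-6999600\right) \left(-2704\right) = 18926918400$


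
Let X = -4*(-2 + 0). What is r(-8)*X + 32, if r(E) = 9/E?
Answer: 23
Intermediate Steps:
X = 8 (X = -4*(-2) = 8)
r(-8)*X + 32 = (9/(-8))*8 + 32 = (9*(-⅛))*8 + 32 = -9/8*8 + 32 = -9 + 32 = 23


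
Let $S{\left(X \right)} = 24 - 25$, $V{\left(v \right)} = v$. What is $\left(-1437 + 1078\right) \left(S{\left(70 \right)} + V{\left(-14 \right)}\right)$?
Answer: $5385$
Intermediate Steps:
$S{\left(X \right)} = -1$ ($S{\left(X \right)} = 24 - 25 = -1$)
$\left(-1437 + 1078\right) \left(S{\left(70 \right)} + V{\left(-14 \right)}\right) = \left(-1437 + 1078\right) \left(-1 - 14\right) = \left(-359\right) \left(-15\right) = 5385$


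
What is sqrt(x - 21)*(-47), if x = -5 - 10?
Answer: -282*I ≈ -282.0*I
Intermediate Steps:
x = -15
sqrt(x - 21)*(-47) = sqrt(-15 - 21)*(-47) = sqrt(-36)*(-47) = (6*I)*(-47) = -282*I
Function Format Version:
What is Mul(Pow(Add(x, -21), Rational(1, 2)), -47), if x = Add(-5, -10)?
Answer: Mul(-282, I) ≈ Mul(-282.00, I)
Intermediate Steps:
x = -15
Mul(Pow(Add(x, -21), Rational(1, 2)), -47) = Mul(Pow(Add(-15, -21), Rational(1, 2)), -47) = Mul(Pow(-36, Rational(1, 2)), -47) = Mul(Mul(6, I), -47) = Mul(-282, I)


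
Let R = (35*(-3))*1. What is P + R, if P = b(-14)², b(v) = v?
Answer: 91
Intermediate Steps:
R = -105 (R = -105*1 = -105)
P = 196 (P = (-14)² = 196)
P + R = 196 - 105 = 91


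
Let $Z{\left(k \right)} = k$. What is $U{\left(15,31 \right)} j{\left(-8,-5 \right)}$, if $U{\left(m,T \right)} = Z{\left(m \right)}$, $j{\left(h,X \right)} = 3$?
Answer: $45$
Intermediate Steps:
$U{\left(m,T \right)} = m$
$U{\left(15,31 \right)} j{\left(-8,-5 \right)} = 15 \cdot 3 = 45$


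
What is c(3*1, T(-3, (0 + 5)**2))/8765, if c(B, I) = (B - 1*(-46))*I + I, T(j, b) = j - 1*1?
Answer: -40/1753 ≈ -0.022818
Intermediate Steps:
T(j, b) = -1 + j (T(j, b) = j - 1 = -1 + j)
c(B, I) = I + I*(46 + B) (c(B, I) = (B + 46)*I + I = (46 + B)*I + I = I*(46 + B) + I = I + I*(46 + B))
c(3*1, T(-3, (0 + 5)**2))/8765 = ((-1 - 3)*(47 + 3*1))/8765 = -4*(47 + 3)*(1/8765) = -4*50*(1/8765) = -200*1/8765 = -40/1753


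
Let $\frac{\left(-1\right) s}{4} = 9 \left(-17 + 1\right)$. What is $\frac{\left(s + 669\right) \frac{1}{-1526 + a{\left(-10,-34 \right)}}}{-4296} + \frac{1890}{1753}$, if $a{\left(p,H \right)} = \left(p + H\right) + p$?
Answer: $\frac{855393179}{793253536} \approx 1.0783$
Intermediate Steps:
$a{\left(p,H \right)} = H + 2 p$ ($a{\left(p,H \right)} = \left(H + p\right) + p = H + 2 p$)
$s = 576$ ($s = - 4 \cdot 9 \left(-17 + 1\right) = - 4 \cdot 9 \left(-16\right) = \left(-4\right) \left(-144\right) = 576$)
$\frac{\left(s + 669\right) \frac{1}{-1526 + a{\left(-10,-34 \right)}}}{-4296} + \frac{1890}{1753} = \frac{\left(576 + 669\right) \frac{1}{-1526 + \left(-34 + 2 \left(-10\right)\right)}}{-4296} + \frac{1890}{1753} = \frac{1245}{-1526 - 54} \left(- \frac{1}{4296}\right) + 1890 \cdot \frac{1}{1753} = \frac{1245}{-1526 - 54} \left(- \frac{1}{4296}\right) + \frac{1890}{1753} = \frac{1245}{-1580} \left(- \frac{1}{4296}\right) + \frac{1890}{1753} = 1245 \left(- \frac{1}{1580}\right) \left(- \frac{1}{4296}\right) + \frac{1890}{1753} = \left(- \frac{249}{316}\right) \left(- \frac{1}{4296}\right) + \frac{1890}{1753} = \frac{83}{452512} + \frac{1890}{1753} = \frac{855393179}{793253536}$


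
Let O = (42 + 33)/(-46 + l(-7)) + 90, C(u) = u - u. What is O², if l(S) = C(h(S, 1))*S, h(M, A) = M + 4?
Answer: 16524225/2116 ≈ 7809.2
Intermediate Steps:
h(M, A) = 4 + M
C(u) = 0
l(S) = 0 (l(S) = 0*S = 0)
O = 4065/46 (O = (42 + 33)/(-46 + 0) + 90 = 75/(-46) + 90 = 75*(-1/46) + 90 = -75/46 + 90 = 4065/46 ≈ 88.370)
O² = (4065/46)² = 16524225/2116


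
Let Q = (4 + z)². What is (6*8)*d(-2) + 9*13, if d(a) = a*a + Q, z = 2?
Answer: 2037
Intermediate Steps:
Q = 36 (Q = (4 + 2)² = 6² = 36)
d(a) = 36 + a² (d(a) = a*a + 36 = a² + 36 = 36 + a²)
(6*8)*d(-2) + 9*13 = (6*8)*(36 + (-2)²) + 9*13 = 48*(36 + 4) + 117 = 48*40 + 117 = 1920 + 117 = 2037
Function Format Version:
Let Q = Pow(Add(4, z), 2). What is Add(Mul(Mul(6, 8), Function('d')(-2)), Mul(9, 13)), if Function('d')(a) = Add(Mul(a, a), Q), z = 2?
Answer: 2037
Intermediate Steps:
Q = 36 (Q = Pow(Add(4, 2), 2) = Pow(6, 2) = 36)
Function('d')(a) = Add(36, Pow(a, 2)) (Function('d')(a) = Add(Mul(a, a), 36) = Add(Pow(a, 2), 36) = Add(36, Pow(a, 2)))
Add(Mul(Mul(6, 8), Function('d')(-2)), Mul(9, 13)) = Add(Mul(Mul(6, 8), Add(36, Pow(-2, 2))), Mul(9, 13)) = Add(Mul(48, Add(36, 4)), 117) = Add(Mul(48, 40), 117) = Add(1920, 117) = 2037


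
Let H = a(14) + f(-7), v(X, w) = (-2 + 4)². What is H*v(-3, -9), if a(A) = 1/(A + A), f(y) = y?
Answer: -195/7 ≈ -27.857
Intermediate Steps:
v(X, w) = 4 (v(X, w) = 2² = 4)
a(A) = 1/(2*A)
H = -195/28 (H = (½)/14 - 7 = (½)*(1/14) - 7 = 1/28 - 7 = -195/28 ≈ -6.9643)
H*v(-3, -9) = -195/28*4 = -195/7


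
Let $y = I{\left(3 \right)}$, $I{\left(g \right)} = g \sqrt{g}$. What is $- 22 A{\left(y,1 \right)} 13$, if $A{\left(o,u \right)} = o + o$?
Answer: $- 1716 \sqrt{3} \approx -2972.2$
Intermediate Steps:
$I{\left(g \right)} = g^{\frac{3}{2}}$
$y = 3 \sqrt{3}$ ($y = 3^{\frac{3}{2}} = 3 \sqrt{3} \approx 5.1962$)
$A{\left(o,u \right)} = 2 o$
$- 22 A{\left(y,1 \right)} 13 = - 22 \cdot 2 \cdot 3 \sqrt{3} \cdot 13 = - 22 \cdot 6 \sqrt{3} \cdot 13 = - 132 \sqrt{3} \cdot 13 = - 1716 \sqrt{3}$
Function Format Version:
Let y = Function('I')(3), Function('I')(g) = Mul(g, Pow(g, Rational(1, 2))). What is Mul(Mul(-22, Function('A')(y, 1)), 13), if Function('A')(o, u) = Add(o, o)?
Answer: Mul(-1716, Pow(3, Rational(1, 2))) ≈ -2972.2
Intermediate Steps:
Function('I')(g) = Pow(g, Rational(3, 2))
y = Mul(3, Pow(3, Rational(1, 2))) (y = Pow(3, Rational(3, 2)) = Mul(3, Pow(3, Rational(1, 2))) ≈ 5.1962)
Function('A')(o, u) = Mul(2, o)
Mul(Mul(-22, Function('A')(y, 1)), 13) = Mul(Mul(-22, Mul(2, Mul(3, Pow(3, Rational(1, 2))))), 13) = Mul(Mul(-22, Mul(6, Pow(3, Rational(1, 2)))), 13) = Mul(Mul(-132, Pow(3, Rational(1, 2))), 13) = Mul(-1716, Pow(3, Rational(1, 2)))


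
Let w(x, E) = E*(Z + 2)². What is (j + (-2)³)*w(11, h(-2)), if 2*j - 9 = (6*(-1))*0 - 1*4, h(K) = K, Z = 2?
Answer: 176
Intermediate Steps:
w(x, E) = 16*E (w(x, E) = E*(2 + 2)² = E*4² = E*16 = 16*E)
j = 5/2 (j = 9/2 + ((6*(-1))*0 - 1*4)/2 = 9/2 + (-6*0 - 4)/2 = 9/2 + (0 - 4)/2 = 9/2 + (½)*(-4) = 9/2 - 2 = 5/2 ≈ 2.5000)
(j + (-2)³)*w(11, h(-2)) = (5/2 + (-2)³)*(16*(-2)) = (5/2 - 8)*(-32) = -11/2*(-32) = 176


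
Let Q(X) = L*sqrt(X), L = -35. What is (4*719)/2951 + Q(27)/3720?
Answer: 2876/2951 - 7*sqrt(3)/248 ≈ 0.92570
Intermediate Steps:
Q(X) = -35*sqrt(X)
(4*719)/2951 + Q(27)/3720 = (4*719)/2951 - 105*sqrt(3)/3720 = 2876*(1/2951) - 105*sqrt(3)*(1/3720) = 2876/2951 - 105*sqrt(3)*(1/3720) = 2876/2951 - 7*sqrt(3)/248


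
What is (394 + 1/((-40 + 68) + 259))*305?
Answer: 34489095/287 ≈ 1.2017e+5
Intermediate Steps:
(394 + 1/((-40 + 68) + 259))*305 = (394 + 1/(28 + 259))*305 = (394 + 1/287)*305 = (113079/287)*305 = 34489095/287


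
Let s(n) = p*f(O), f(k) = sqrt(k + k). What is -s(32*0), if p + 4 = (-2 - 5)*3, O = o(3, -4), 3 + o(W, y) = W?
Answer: 0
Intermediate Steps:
o(W, y) = -3 + W
O = 0 (O = -3 + 3 = 0)
f(k) = sqrt(2)*sqrt(k) (f(k) = sqrt(2*k) = sqrt(2)*sqrt(k))
p = -25 (p = -4 + (-2 - 5)*3 = -4 - 7*3 = -4 - 21 = -25)
s(n) = 0 (s(n) = -25*sqrt(2)*sqrt(0) = -25*sqrt(2)*0 = -25*0 = 0)
-s(32*0) = -1*0 = 0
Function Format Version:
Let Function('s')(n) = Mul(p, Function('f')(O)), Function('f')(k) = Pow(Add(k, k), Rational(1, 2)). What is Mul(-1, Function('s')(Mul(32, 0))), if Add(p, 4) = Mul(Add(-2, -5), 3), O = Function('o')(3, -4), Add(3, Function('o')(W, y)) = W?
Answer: 0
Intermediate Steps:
Function('o')(W, y) = Add(-3, W)
O = 0 (O = Add(-3, 3) = 0)
Function('f')(k) = Mul(Pow(2, Rational(1, 2)), Pow(k, Rational(1, 2))) (Function('f')(k) = Pow(Mul(2, k), Rational(1, 2)) = Mul(Pow(2, Rational(1, 2)), Pow(k, Rational(1, 2))))
p = -25 (p = Add(-4, Mul(Add(-2, -5), 3)) = Add(-4, Mul(-7, 3)) = Add(-4, -21) = -25)
Function('s')(n) = 0 (Function('s')(n) = Mul(-25, Mul(Pow(2, Rational(1, 2)), Pow(0, Rational(1, 2)))) = Mul(-25, Mul(Pow(2, Rational(1, 2)), 0)) = Mul(-25, 0) = 0)
Mul(-1, Function('s')(Mul(32, 0))) = Mul(-1, 0) = 0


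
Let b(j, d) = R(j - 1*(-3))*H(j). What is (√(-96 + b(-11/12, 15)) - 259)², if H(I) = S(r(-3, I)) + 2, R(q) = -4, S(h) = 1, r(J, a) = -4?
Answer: 66973 - 3108*I*√3 ≈ 66973.0 - 5383.2*I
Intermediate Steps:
H(I) = 3 (H(I) = 1 + 2 = 3)
b(j, d) = -12 (b(j, d) = -4*3 = -12)
(√(-96 + b(-11/12, 15)) - 259)² = (√(-96 - 12) - 259)² = (√(-108) - 259)² = (6*I*√3 - 259)² = (-259 + 6*I*√3)²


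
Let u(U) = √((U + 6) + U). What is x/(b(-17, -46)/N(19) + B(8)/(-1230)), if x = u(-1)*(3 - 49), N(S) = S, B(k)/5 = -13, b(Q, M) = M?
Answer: 430008/11069 ≈ 38.848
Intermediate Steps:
B(k) = -65 (B(k) = 5*(-13) = -65)
u(U) = √(6 + 2*U) (u(U) = √((6 + U) + U) = √(6 + 2*U))
x = -92 (x = √(6 + 2*(-1))*(3 - 49) = √(6 - 2)*(-46) = √4*(-46) = 2*(-46) = -92)
x/(b(-17, -46)/N(19) + B(8)/(-1230)) = -92/(-46/19 - 65/(-1230)) = -92/(-46*1/19 - 65*(-1/1230)) = -92/(-46/19 + 13/246) = -92/(-11069/4674) = -92*(-4674/11069) = 430008/11069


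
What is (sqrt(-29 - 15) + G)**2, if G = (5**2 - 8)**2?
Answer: 83477 + 1156*I*sqrt(11) ≈ 83477.0 + 3834.0*I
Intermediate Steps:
G = 289 (G = (25 - 8)**2 = 17**2 = 289)
(sqrt(-29 - 15) + G)**2 = (sqrt(-29 - 15) + 289)**2 = (sqrt(-44) + 289)**2 = (2*I*sqrt(11) + 289)**2 = (289 + 2*I*sqrt(11))**2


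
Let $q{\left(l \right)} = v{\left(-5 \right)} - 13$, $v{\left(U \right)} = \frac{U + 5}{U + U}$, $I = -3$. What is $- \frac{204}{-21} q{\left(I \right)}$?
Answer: $- \frac{884}{7} \approx -126.29$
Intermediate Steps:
$v{\left(U \right)} = \frac{5 + U}{2 U}$
$q{\left(l \right)} = -13$ ($q{\left(l \right)} = \frac{5 - 5}{2 \left(-5\right)} - 13 = \frac{1}{2} \left(- \frac{1}{5}\right) 0 - 13 = 0 - 13 = -13$)
$- \frac{204}{-21} q{\left(I \right)} = - \frac{204}{-21} \left(-13\right) = \left(-204\right) \left(- \frac{1}{21}\right) \left(-13\right) = \frac{68}{7} \left(-13\right) = - \frac{884}{7}$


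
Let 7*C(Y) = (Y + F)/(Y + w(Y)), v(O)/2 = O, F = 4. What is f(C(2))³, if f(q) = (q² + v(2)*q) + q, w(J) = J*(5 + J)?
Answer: 611960049/30840979456 ≈ 0.019842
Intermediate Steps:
v(O) = 2*O
C(Y) = (4 + Y)/(7*(Y + Y*(5 + Y))) (C(Y) = ((Y + 4)/(Y + Y*(5 + Y)))/7 = ((4 + Y)/(Y + Y*(5 + Y)))/7 = (4 + Y)/(7*(Y + Y*(5 + Y))))
f(q) = q² + 5*q (f(q) = (q² + (2*2)*q) + q = (q² + 4*q) + q = q² + 5*q)
f(C(2))³ = (((⅐)*(4 + 2)/(2*(6 + 2)))*(5 + (⅐)*(4 + 2)/(2*(6 + 2))))³ = (((⅐)*(½)*6/8)*(5 + (⅐)*(½)*6/8))³ = (((⅐)*(½)*(⅛)*6)*(5 + (⅐)*(½)*(⅛)*6))³ = (3*(5 + 3/56)/56)³ = ((3/56)*(283/56))³ = (849/3136)³ = 611960049/30840979456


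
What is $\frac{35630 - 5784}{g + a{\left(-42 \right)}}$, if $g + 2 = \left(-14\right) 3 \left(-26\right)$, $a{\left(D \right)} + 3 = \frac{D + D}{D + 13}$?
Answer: $\frac{865534}{31607} \approx 27.384$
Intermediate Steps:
$a{\left(D \right)} = -3 + \frac{2 D}{13 + D}$ ($a{\left(D \right)} = -3 + \frac{D + D}{D + 13} = -3 + \frac{2 D}{13 + D}$)
$g = 1090$ ($g = -2 + \left(-14\right) 3 \left(-26\right) = -2 - -1092 = -2 + 1092 = 1090$)
$\frac{35630 - 5784}{g + a{\left(-42 \right)}} = \frac{35630 - 5784}{1090 + \frac{-39 - -42}{13 - 42}} = \frac{29846}{1090 + \frac{-39 + 42}{-29}} = \frac{29846}{1090 - \frac{3}{29}} = \frac{29846}{\frac{31607}{29}} = 29846 \cdot \frac{29}{31607} = \frac{865534}{31607}$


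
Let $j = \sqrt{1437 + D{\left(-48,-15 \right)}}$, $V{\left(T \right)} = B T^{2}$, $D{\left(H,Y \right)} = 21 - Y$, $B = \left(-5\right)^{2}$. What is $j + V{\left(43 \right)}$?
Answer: $46225 + \sqrt{1473} \approx 46263.0$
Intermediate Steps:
$B = 25$
$V{\left(T \right)} = 25 T^{2}$
$j = \sqrt{1473}$ ($j = \sqrt{1437 + \left(21 - -15\right)} = \sqrt{1437 + \left(21 + 15\right)} = \sqrt{1437 + 36} = \sqrt{1473} \approx 38.38$)
$j + V{\left(43 \right)} = \sqrt{1473} + 25 \cdot 43^{2} = \sqrt{1473} + 25 \cdot 1849 = \sqrt{1473} + 46225 = 46225 + \sqrt{1473}$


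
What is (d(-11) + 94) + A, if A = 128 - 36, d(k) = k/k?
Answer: 187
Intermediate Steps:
d(k) = 1
A = 92
(d(-11) + 94) + A = (1 + 94) + 92 = 95 + 92 = 187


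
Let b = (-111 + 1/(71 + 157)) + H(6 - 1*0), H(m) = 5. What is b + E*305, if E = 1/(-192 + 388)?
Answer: -583399/5586 ≈ -104.44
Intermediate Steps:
E = 1/196 ≈ 0.0051020
b = -24167/228 (b = (-111 + 1/(71 + 157)) + 5 = (-111 + 1/228) + 5 = -25307/228 + 5 = -24167/228 ≈ -106.00)
b + E*305 = -24167/228 + (1/196)*305 = -24167/228 + 305/196 = -583399/5586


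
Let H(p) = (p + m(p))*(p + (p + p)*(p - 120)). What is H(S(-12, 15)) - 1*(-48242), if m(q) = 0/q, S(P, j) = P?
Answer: 10370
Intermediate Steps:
m(q) = 0
H(p) = p*(p + 2*p*(-120 + p)) (H(p) = (p + 0)*(p + (p + p)*(p - 120)) = p*(p + (2*p)*(-120 + p)) = p*(p + 2*p*(-120 + p)))
H(S(-12, 15)) - 1*(-48242) = (-12)**2*(-239 + 2*(-12)) - 1*(-48242) = 144*(-239 - 24) + 48242 = 144*(-263) + 48242 = -37872 + 48242 = 10370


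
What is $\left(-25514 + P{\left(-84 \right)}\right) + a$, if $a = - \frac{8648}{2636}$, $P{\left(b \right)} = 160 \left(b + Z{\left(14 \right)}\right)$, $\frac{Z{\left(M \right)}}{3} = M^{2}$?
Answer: $\frac{36325872}{659} \approx 55123.0$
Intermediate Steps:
$Z{\left(M \right)} = 3 M^{2}$
$P{\left(b \right)} = 94080 + 160 b$ ($P{\left(b \right)} = 160 \left(b + 3 \cdot 14^{2}\right) = 160 \left(b + 3 \cdot 196\right) = 160 \left(b + 588\right) = 160 \left(588 + b\right) = 94080 + 160 b$)
$a = - \frac{2162}{659}$ ($a = \left(-8648\right) \frac{1}{2636} = - \frac{2162}{659} \approx -3.2807$)
$\left(-25514 + P{\left(-84 \right)}\right) + a = \left(-25514 + \left(94080 + 160 \left(-84\right)\right)\right) - \frac{2162}{659} = \left(-25514 + \left(94080 - 13440\right)\right) - \frac{2162}{659} = \left(-25514 + 80640\right) - \frac{2162}{659} = 55126 - \frac{2162}{659} = \frac{36325872}{659}$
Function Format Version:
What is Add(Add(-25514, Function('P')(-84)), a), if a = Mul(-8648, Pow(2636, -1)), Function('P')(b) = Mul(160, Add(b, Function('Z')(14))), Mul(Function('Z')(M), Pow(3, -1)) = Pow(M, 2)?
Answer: Rational(36325872, 659) ≈ 55123.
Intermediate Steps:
Function('Z')(M) = Mul(3, Pow(M, 2))
Function('P')(b) = Add(94080, Mul(160, b)) (Function('P')(b) = Mul(160, Add(b, Mul(3, Pow(14, 2)))) = Mul(160, Add(b, Mul(3, 196))) = Mul(160, Add(b, 588)) = Mul(160, Add(588, b)) = Add(94080, Mul(160, b)))
a = Rational(-2162, 659) (a = Mul(-8648, Rational(1, 2636)) = Rational(-2162, 659) ≈ -3.2807)
Add(Add(-25514, Function('P')(-84)), a) = Add(Add(-25514, Add(94080, Mul(160, -84))), Rational(-2162, 659)) = Add(Add(-25514, Add(94080, -13440)), Rational(-2162, 659)) = Add(Add(-25514, 80640), Rational(-2162, 659)) = Add(55126, Rational(-2162, 659)) = Rational(36325872, 659)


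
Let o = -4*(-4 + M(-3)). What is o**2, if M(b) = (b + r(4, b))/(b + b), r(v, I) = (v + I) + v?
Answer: 2704/9 ≈ 300.44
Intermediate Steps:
r(v, I) = I + 2*v (r(v, I) = (I + v) + v = I + 2*v)
M(b) = (8 + 2*b)/(2*b) (M(b) = (b + (b + 2*4))/(b + b) = (b + (b + 8))/((2*b)) = (b + (8 + b))*(1/(2*b)) = (8 + 2*b)*(1/(2*b)) = (8 + 2*b)/(2*b))
o = 52/3 (o = -4*(-4 + (4 - 3)/(-3)) = -4*(-4 - 1/3*1) = -4*(-4 - 1/3) = -4*(-13/3) = 52/3 ≈ 17.333)
o**2 = (52/3)**2 = 2704/9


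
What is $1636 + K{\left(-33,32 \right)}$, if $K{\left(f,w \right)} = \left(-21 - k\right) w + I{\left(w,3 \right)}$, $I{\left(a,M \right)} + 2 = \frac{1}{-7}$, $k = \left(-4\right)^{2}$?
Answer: $\frac{3149}{7} \approx 449.86$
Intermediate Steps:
$k = 16$
$I{\left(a,M \right)} = - \frac{15}{7}$ ($I{\left(a,M \right)} = -2 + \frac{1}{-7} = -2 - \frac{1}{7} = - \frac{15}{7}$)
$K{\left(f,w \right)} = - \frac{15}{7} - 37 w$ ($K{\left(f,w \right)} = \left(-21 - 16\right) w - \frac{15}{7} = - 37 w - \frac{15}{7} = - \frac{15}{7} - 37 w$)
$1636 + K{\left(-33,32 \right)} = 1636 - \frac{8303}{7} = \frac{3149}{7}$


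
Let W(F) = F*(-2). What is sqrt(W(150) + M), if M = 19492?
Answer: 2*sqrt(4798) ≈ 138.54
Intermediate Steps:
W(F) = -2*F
sqrt(W(150) + M) = sqrt(-2*150 + 19492) = sqrt(-300 + 19492) = sqrt(19192) = 2*sqrt(4798)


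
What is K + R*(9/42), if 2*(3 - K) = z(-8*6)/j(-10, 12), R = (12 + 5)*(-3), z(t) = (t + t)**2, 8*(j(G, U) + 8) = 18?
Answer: 255495/322 ≈ 793.46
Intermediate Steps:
j(G, U) = -23/4 (j(G, U) = -8 + (1/8)*18 = -8 + 9/4 = -23/4)
z(t) = 4*t**2 (z(t) = (2*t)**2 = 4*t**2)
R = -51 (R = 17*(-3) = -51)
K = 18501/23 (K = 3 - 4*(-8*6)**2/(2*(-23/4)) = 3 - 4*(-48)**2*(-4)/(2*23) = 3 - 4*2304*(-4)/(2*23) = 3 - 4608*(-4)/23 = 3 - 1/2*(-36864/23) = 3 + 18432/23 = 18501/23 ≈ 804.39)
K + R*(9/42) = 18501/23 - 459/42 = 18501/23 - 51*3/14 = 18501/23 - 153/14 = 255495/322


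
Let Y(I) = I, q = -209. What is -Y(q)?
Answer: 209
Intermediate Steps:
-Y(q) = -1*(-209) = 209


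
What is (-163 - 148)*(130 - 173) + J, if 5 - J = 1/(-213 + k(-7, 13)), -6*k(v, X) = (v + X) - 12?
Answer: 2836137/212 ≈ 13378.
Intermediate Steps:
k(v, X) = 2 - X/6 - v/6 (k(v, X) = -((v + X) - 12)/6 = -((X + v) - 12)/6 = -(-12 + X + v)/6 = 2 - X/6 - v/6)
J = 1061/212 (J = 5 - 1/(-213 + (2 - ⅙*13 - ⅙*(-7))) = 5 - 1/(-213 + (2 - 13/6 + 7/6)) = 5 - 1/(-213 + 1) = 5 - 1/(-212) = 5 - 1*(-1/212) = 5 + 1/212 = 1061/212 ≈ 5.0047)
(-163 - 148)*(130 - 173) + J = (-163 - 148)*(130 - 173) + 1061/212 = -311*(-43) + 1061/212 = 13373 + 1061/212 = 2836137/212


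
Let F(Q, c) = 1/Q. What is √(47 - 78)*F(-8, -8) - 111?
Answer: -111 - I*√31/8 ≈ -111.0 - 0.69597*I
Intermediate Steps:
√(47 - 78)*F(-8, -8) - 111 = √(47 - 78)/(-8) - 111 = √(-31)*(-⅛) - 111 = (I*√31)*(-⅛) - 111 = -I*√31/8 - 111 = -111 - I*√31/8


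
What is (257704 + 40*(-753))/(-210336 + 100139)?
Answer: -227584/110197 ≈ -2.0652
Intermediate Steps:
(257704 + 40*(-753))/(-210336 + 100139) = (257704 - 30120)/(-110197) = 227584*(-1/110197) = -227584/110197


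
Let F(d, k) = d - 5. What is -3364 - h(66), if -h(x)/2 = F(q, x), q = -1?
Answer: -3376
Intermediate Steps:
F(d, k) = -5 + d
h(x) = 12 (h(x) = -2*(-5 - 1) = -2*(-6) = 12)
-3364 - h(66) = -3364 - 1*12 = -3364 - 12 = -3376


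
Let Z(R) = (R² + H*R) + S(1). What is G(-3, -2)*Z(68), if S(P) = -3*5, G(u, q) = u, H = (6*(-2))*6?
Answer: 861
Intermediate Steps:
H = -72 (H = -12*6 = -72)
S(P) = -15
Z(R) = -15 + R² - 72*R (Z(R) = (R² - 72*R) - 15 = -15 + R² - 72*R)
G(-3, -2)*Z(68) = -3*(-15 + 68² - 72*68) = -3*(-15 + 4624 - 4896) = -3*(-287) = 861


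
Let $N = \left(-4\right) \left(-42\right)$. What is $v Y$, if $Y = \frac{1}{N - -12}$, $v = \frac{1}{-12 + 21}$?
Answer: $\frac{1}{1620} \approx 0.00061728$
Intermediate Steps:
$N = 168$
$v = \frac{1}{9} \approx 0.11111$
$Y = \frac{1}{180}$ ($Y = \frac{1}{168 - -12} = \frac{1}{168 + \left(-4 + 16\right)} = \frac{1}{168 + 12} = \frac{1}{180} \approx 0.0055556$)
$v Y = \frac{1}{9} \cdot \frac{1}{180} = \frac{1}{1620}$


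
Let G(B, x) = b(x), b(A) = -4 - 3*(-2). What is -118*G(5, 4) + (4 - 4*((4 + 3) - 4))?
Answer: -244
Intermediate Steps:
b(A) = 2 (b(A) = -4 + 6 = 2)
G(B, x) = 2
-118*G(5, 4) + (4 - 4*((4 + 3) - 4)) = -118*2 + (4 - 4*((4 + 3) - 4)) = -236 + (4 - 4*(7 - 4)) = -236 + (4 - 4*3) = -236 + (4 - 12) = -236 - 8 = -244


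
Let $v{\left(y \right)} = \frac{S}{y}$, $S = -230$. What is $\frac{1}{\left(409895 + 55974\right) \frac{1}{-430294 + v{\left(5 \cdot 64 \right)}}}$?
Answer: $- \frac{13769431}{14907808} \approx -0.92364$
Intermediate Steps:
$v{\left(y \right)} = - \frac{230}{y}$
$\frac{1}{\left(409895 + 55974\right) \frac{1}{-430294 + v{\left(5 \cdot 64 \right)}}} = \frac{1}{\left(409895 + 55974\right) \frac{1}{-430294 - \frac{230}{5 \cdot 64}}} = \frac{1}{465869 \frac{1}{-430294 - \frac{230}{320}}} = \frac{1}{465869 \frac{1}{-430294 - \frac{23}{32}}} = \frac{1}{465869 \frac{1}{- \frac{13769431}{32}}} = \frac{1}{465869 \left(- \frac{32}{13769431}\right)} = \frac{1}{- \frac{14907808}{13769431}} = - \frac{13769431}{14907808}$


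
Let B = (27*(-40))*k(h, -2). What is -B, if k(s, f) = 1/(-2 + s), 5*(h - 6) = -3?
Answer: 5400/17 ≈ 317.65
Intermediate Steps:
h = 27/5 (h = 6 + (⅕)*(-3) = 6 - ⅗ = 27/5 ≈ 5.4000)
B = -5400/17 (B = (27*(-40))/(-2 + 27/5) = -1080/17/5 = -1080*5/17 = -5400/17 ≈ -317.65)
-B = -1*(-5400/17) = 5400/17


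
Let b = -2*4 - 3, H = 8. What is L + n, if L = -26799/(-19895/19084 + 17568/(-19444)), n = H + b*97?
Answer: 2294893928019/180526523 ≈ 12712.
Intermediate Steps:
b = -11 (b = -8 - 3 = -11)
n = -1059 (n = 8 - 11*97 = 8 - 1067 = -1059)
L = 2486071515876/180526523 (L = -26799/(-19895*1/19084 + 17568*(-1/19444)) = -26799/(-19895/19084 - 4392/4861) = -26799/(-180526523/92767324) = -26799*(-92767324/180526523) = 2486071515876/180526523 ≈ 13771.)
L + n = 2486071515876/180526523 - 1059 = 2294893928019/180526523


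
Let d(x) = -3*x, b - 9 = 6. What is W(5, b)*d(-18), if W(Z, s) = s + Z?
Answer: 1080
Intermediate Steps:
b = 15 (b = 9 + 6 = 15)
W(Z, s) = Z + s
W(5, b)*d(-18) = (5 + 15)*(-3*(-18)) = 20*54 = 1080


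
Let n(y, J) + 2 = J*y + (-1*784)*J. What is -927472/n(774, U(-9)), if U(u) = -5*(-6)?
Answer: 463736/151 ≈ 3071.1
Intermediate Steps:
U(u) = 30
n(y, J) = -2 - 784*J + J*y (n(y, J) = -2 + (J*y + (-1*784)*J) = -2 + (J*y - 784*J) = -2 + (-784*J + J*y) = -2 - 784*J + J*y)
-927472/n(774, U(-9)) = -927472/(-2 - 784*30 + 30*774) = -927472/(-2 - 23520 + 23220) = -927472/(-302) = -927472*(-1/302) = 463736/151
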